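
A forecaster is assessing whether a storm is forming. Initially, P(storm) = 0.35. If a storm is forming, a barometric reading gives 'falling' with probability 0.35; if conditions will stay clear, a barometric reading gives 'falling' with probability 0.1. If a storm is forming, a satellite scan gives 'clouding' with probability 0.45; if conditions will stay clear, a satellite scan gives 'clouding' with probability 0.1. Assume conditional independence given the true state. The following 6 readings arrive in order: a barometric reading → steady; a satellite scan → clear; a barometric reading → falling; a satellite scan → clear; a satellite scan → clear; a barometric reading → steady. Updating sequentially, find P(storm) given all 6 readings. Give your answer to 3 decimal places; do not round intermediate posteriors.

After a barometric reading='steady': P(storm) = 0.65·0.3500 / (0.65·0.3500 + 0.9·0.6500) ≈ 0.2800
After a satellite scan='clear': P(storm) = 0.55·0.2800 / (0.55·0.2800 + 0.9·0.7200) ≈ 0.1920
After a barometric reading='falling': P(storm) = 0.35·0.1920 / (0.35·0.1920 + 0.1·0.8080) ≈ 0.4541
After a satellite scan='clear': P(storm) = 0.55·0.4541 / (0.55·0.4541 + 0.9·0.5459) ≈ 0.3370
After a satellite scan='clear': P(storm) = 0.55·0.3370 / (0.55·0.3370 + 0.9·0.6630) ≈ 0.2370
After a barometric reading='steady': P(storm) = 0.65·0.2370 / (0.65·0.2370 + 0.9·0.7630) ≈ 0.1832

0.183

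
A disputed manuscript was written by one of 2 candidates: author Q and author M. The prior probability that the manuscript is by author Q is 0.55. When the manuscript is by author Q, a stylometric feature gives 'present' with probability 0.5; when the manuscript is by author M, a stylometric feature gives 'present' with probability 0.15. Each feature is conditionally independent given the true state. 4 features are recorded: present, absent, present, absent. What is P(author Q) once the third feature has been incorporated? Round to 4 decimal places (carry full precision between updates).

0.8887

Apply Bayes' rule sequentially, carrying P(author Q) forward.
After 'present': P(author Q) = 0.5·0.5500 / (0.5·0.5500 + 0.15·0.4500) ≈ 0.8029
After 'absent': P(author Q) = 0.5·0.8029 / (0.5·0.8029 + 0.85·0.1971) ≈ 0.7056
After 'present': P(author Q) = 0.5·0.7056 / (0.5·0.7056 + 0.15·0.2944) ≈ 0.8887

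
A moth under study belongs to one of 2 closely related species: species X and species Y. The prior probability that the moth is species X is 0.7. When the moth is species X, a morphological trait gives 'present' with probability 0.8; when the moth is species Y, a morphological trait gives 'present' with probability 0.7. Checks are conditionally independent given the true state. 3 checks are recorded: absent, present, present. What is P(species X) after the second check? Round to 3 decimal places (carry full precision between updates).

After 'absent': P(species X) = 0.2·0.7000 / (0.2·0.7000 + 0.3·0.3000) ≈ 0.6087
After 'present': P(species X) = 0.8·0.6087 / (0.8·0.6087 + 0.7·0.3913) ≈ 0.6400

0.640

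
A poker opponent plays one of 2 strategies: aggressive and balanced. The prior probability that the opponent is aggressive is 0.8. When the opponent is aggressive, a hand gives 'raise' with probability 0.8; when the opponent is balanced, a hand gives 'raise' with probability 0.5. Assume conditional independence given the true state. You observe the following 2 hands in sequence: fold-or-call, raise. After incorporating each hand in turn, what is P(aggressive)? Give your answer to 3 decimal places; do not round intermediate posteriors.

After 'fold-or-call': P(aggressive) = 0.2·0.8000 / (0.2·0.8000 + 0.5·0.2000) ≈ 0.6154
After 'raise': P(aggressive) = 0.8·0.6154 / (0.8·0.6154 + 0.5·0.3846) ≈ 0.7191

0.719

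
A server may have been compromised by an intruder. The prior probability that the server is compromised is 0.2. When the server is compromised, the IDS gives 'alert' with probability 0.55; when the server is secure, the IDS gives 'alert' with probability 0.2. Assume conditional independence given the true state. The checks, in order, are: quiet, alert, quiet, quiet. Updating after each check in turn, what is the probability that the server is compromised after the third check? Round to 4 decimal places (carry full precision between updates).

Apply Bayes' rule sequentially, carrying P(compromised) forward.
After 'quiet': P(compromised) = 0.45·0.2000 / (0.45·0.2000 + 0.8·0.8000) ≈ 0.1233
After 'alert': P(compromised) = 0.55·0.1233 / (0.55·0.1233 + 0.2·0.8767) ≈ 0.2789
After 'quiet': P(compromised) = 0.45·0.2789 / (0.45·0.2789 + 0.8·0.7211) ≈ 0.1787

0.1787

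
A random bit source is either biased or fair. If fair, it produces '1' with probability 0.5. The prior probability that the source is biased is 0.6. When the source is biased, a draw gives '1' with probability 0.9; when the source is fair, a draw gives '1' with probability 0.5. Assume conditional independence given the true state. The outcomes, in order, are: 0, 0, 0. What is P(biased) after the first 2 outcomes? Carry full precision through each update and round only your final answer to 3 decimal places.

0.057

Apply Bayes' rule sequentially, carrying P(biased) forward.
After '0': P(biased) = 0.1·0.6000 / (0.1·0.6000 + 0.5·0.4000) ≈ 0.2308
After '0': P(biased) = 0.1·0.2308 / (0.1·0.2308 + 0.5·0.7692) ≈ 0.0566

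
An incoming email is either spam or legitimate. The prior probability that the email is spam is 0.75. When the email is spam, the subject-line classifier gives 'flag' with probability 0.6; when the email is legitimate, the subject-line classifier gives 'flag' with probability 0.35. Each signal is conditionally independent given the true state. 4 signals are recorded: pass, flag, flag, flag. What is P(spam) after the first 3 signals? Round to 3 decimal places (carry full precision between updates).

0.844

Apply Bayes' rule sequentially, carrying P(spam) forward.
After 'pass': P(spam) = 0.4·0.7500 / (0.4·0.7500 + 0.65·0.2500) ≈ 0.6486
After 'flag': P(spam) = 0.6·0.6486 / (0.6·0.6486 + 0.35·0.3514) ≈ 0.7599
After 'flag': P(spam) = 0.6·0.7599 / (0.6·0.7599 + 0.35·0.2401) ≈ 0.8444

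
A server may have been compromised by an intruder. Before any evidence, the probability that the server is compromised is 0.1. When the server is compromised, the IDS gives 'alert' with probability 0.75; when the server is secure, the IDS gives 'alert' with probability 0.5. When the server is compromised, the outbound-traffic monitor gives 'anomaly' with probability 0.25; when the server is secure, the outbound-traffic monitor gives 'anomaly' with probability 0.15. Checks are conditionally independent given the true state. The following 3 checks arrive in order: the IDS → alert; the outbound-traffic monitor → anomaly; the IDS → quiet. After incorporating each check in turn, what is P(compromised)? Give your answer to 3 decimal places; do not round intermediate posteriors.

0.122

After the IDS='alert': P(compromised) = 0.75·0.1000 / (0.75·0.1000 + 0.5·0.9000) ≈ 0.1429
After the outbound-traffic monitor='anomaly': P(compromised) = 0.25·0.1429 / (0.25·0.1429 + 0.15·0.8571) ≈ 0.2174
After the IDS='quiet': P(compromised) = 0.25·0.2174 / (0.25·0.2174 + 0.5·0.7826) ≈ 0.1220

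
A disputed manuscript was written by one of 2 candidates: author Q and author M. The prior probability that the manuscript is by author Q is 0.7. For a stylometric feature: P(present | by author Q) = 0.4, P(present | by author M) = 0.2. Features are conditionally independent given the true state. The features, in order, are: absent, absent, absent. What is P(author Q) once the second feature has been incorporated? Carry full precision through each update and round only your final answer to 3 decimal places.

After 'absent': P(author Q) = 0.6·0.7000 / (0.6·0.7000 + 0.8·0.3000) ≈ 0.6364
After 'absent': P(author Q) = 0.6·0.6364 / (0.6·0.6364 + 0.8·0.3636) ≈ 0.5676

0.568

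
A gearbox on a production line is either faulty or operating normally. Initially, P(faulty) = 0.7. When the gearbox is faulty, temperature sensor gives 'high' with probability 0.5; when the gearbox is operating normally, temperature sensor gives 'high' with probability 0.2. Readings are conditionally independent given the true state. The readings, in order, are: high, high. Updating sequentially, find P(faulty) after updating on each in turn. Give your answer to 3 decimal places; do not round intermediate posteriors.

After 'high': P(faulty) = 0.5·0.7000 / (0.5·0.7000 + 0.2·0.3000) ≈ 0.8537
After 'high': P(faulty) = 0.5·0.8537 / (0.5·0.8537 + 0.2·0.1463) ≈ 0.9358

0.936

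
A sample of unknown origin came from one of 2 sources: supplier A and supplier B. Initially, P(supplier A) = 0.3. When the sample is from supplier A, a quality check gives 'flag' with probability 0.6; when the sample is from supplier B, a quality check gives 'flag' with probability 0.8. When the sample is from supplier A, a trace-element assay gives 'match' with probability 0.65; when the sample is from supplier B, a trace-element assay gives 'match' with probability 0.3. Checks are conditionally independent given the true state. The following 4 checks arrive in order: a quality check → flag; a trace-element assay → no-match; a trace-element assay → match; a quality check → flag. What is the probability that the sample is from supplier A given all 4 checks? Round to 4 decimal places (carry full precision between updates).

Apply Bayes' rule sequentially, carrying P(supplier A) forward.
After a quality check='flag': P(supplier A) = 0.6·0.3000 / (0.6·0.3000 + 0.8·0.7000) ≈ 0.2432
After a trace-element assay='no-match': P(supplier A) = 0.35·0.2432 / (0.35·0.2432 + 0.7·0.7568) ≈ 0.1385
After a trace-element assay='match': P(supplier A) = 0.65·0.1385 / (0.65·0.1385 + 0.3·0.8615) ≈ 0.2583
After a quality check='flag': P(supplier A) = 0.6·0.2583 / (0.6·0.2583 + 0.8·0.7417) ≈ 0.2071

0.2071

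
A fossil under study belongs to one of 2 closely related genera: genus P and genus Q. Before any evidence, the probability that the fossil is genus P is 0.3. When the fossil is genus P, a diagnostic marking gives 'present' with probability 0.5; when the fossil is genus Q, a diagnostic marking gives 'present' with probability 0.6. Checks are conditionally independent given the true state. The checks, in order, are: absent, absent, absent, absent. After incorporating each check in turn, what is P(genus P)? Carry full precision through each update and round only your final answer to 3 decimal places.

0.511

After 'absent': P(genus P) = 0.5·0.3000 / (0.5·0.3000 + 0.4·0.7000) ≈ 0.3488
After 'absent': P(genus P) = 0.5·0.3488 / (0.5·0.3488 + 0.4·0.6512) ≈ 0.4011
After 'absent': P(genus P) = 0.5·0.4011 / (0.5·0.4011 + 0.4·0.5989) ≈ 0.4557
After 'absent': P(genus P) = 0.5·0.4557 / (0.5·0.4557 + 0.4·0.5443) ≈ 0.5113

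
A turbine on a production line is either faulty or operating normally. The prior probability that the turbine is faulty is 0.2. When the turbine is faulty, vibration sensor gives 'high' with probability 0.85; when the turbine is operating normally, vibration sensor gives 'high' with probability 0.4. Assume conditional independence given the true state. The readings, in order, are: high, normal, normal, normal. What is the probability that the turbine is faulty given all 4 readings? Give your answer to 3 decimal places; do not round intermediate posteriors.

0.008

Apply Bayes' rule sequentially, carrying P(faulty) forward.
After 'high': P(faulty) = 0.85·0.2000 / (0.85·0.2000 + 0.4·0.8000) ≈ 0.3469
After 'normal': P(faulty) = 0.15·0.3469 / (0.15·0.3469 + 0.6·0.6531) ≈ 0.1172
After 'normal': P(faulty) = 0.15·0.1172 / (0.15·0.1172 + 0.6·0.8828) ≈ 0.0321
After 'normal': P(faulty) = 0.15·0.0321 / (0.15·0.0321 + 0.6·0.9679) ≈ 0.0082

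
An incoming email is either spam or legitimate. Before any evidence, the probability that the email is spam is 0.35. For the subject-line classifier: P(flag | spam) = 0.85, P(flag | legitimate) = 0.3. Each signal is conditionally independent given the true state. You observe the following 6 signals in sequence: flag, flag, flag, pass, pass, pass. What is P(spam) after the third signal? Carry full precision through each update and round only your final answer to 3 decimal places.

0.925

After 'flag': P(spam) = 0.85·0.3500 / (0.85·0.3500 + 0.3·0.6500) ≈ 0.6041
After 'flag': P(spam) = 0.85·0.6041 / (0.85·0.6041 + 0.3·0.3959) ≈ 0.8121
After 'flag': P(spam) = 0.85·0.8121 / (0.85·0.8121 + 0.3·0.1879) ≈ 0.9245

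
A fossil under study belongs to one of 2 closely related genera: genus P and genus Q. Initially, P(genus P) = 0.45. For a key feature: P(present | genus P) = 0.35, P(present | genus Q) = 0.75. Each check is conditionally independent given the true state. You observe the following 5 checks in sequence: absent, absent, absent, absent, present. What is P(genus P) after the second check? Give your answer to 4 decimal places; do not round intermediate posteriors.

0.8469

After 'absent': P(genus P) = 0.65·0.4500 / (0.65·0.4500 + 0.25·0.5500) ≈ 0.6802
After 'absent': P(genus P) = 0.65·0.6802 / (0.65·0.6802 + 0.25·0.3198) ≈ 0.8469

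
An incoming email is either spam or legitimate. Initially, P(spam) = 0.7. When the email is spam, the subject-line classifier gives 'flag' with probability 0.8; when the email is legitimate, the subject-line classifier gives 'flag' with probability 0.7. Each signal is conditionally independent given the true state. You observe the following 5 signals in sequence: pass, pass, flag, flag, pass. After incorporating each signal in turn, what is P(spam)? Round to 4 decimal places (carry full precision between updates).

After 'pass': P(spam) = 0.2·0.7000 / (0.2·0.7000 + 0.3·0.3000) ≈ 0.6087
After 'pass': P(spam) = 0.2·0.6087 / (0.2·0.6087 + 0.3·0.3913) ≈ 0.5091
After 'flag': P(spam) = 0.8·0.5091 / (0.8·0.5091 + 0.7·0.4909) ≈ 0.5424
After 'flag': P(spam) = 0.8·0.5424 / (0.8·0.5424 + 0.7·0.4576) ≈ 0.5753
After 'pass': P(spam) = 0.2·0.5753 / (0.2·0.5753 + 0.3·0.4247) ≈ 0.4745

0.4745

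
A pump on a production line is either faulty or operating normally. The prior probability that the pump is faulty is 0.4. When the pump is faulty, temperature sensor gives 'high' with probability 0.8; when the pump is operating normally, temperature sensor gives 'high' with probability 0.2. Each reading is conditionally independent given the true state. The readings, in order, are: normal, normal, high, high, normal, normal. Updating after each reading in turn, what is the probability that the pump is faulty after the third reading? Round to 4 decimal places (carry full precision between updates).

0.1429

Apply Bayes' rule sequentially, carrying P(faulty) forward.
After 'normal': P(faulty) = 0.2·0.4000 / (0.2·0.4000 + 0.8·0.6000) ≈ 0.1429
After 'normal': P(faulty) = 0.2·0.1429 / (0.2·0.1429 + 0.8·0.8571) ≈ 0.0400
After 'high': P(faulty) = 0.8·0.0400 / (0.8·0.0400 + 0.2·0.9600) ≈ 0.1429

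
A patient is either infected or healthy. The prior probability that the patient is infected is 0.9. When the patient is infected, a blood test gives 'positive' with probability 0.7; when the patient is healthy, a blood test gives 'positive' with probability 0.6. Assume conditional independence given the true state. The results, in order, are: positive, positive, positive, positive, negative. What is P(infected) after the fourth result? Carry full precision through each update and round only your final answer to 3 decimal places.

0.943

After 'positive': P(infected) = 0.7·0.9000 / (0.7·0.9000 + 0.6·0.1000) ≈ 0.9130
After 'positive': P(infected) = 0.7·0.9130 / (0.7·0.9130 + 0.6·0.0870) ≈ 0.9245
After 'positive': P(infected) = 0.7·0.9245 / (0.7·0.9245 + 0.6·0.0755) ≈ 0.9346
After 'positive': P(infected) = 0.7·0.9346 / (0.7·0.9346 + 0.6·0.0654) ≈ 0.9434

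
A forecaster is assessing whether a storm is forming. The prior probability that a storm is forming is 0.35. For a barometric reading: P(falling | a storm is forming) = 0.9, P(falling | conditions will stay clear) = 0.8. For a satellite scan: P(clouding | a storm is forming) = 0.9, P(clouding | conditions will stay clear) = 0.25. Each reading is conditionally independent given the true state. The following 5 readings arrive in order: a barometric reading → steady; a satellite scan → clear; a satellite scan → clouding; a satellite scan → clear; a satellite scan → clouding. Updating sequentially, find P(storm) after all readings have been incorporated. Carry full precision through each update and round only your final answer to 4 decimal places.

0.0584

After a barometric reading='steady': P(storm) = 0.1·0.3500 / (0.1·0.3500 + 0.2·0.6500) ≈ 0.2121
After a satellite scan='clear': P(storm) = 0.1·0.2121 / (0.1·0.2121 + 0.75·0.7879) ≈ 0.0347
After a satellite scan='clouding': P(storm) = 0.9·0.0347 / (0.9·0.0347 + 0.25·0.9653) ≈ 0.1144
After a satellite scan='clear': P(storm) = 0.1·0.1144 / (0.1·0.1144 + 0.75·0.8856) ≈ 0.0169
After a satellite scan='clouding': P(storm) = 0.9·0.0169 / (0.9·0.0169 + 0.25·0.9831) ≈ 0.0584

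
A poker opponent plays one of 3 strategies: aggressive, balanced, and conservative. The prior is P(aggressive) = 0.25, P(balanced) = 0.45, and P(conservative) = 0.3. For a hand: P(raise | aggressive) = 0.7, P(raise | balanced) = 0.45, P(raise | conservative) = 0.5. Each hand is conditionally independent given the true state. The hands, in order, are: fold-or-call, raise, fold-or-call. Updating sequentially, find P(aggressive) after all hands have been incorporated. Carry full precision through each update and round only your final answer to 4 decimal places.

Each posterior becomes the prior for the next update.
After 'fold-or-call': normaliser = 0.3·0.2500 + 0.55·0.4500 + 0.5·0.3000; P(aggressive) ≈ 0.1587, P(balanced) ≈ 0.5238, P(conservative) ≈ 0.3175
After 'raise': normaliser = 0.7·0.1587 + 0.45·0.5238 + 0.5·0.3175; P(aggressive) ≈ 0.2198, P(balanced) ≈ 0.4662, P(conservative) ≈ 0.3140
After 'fold-or-call': normaliser = 0.3·0.2198 + 0.55·0.4662 + 0.5·0.3140; P(aggressive) ≈ 0.1375, P(balanced) ≈ 0.5350, P(conservative) ≈ 0.3275

0.1375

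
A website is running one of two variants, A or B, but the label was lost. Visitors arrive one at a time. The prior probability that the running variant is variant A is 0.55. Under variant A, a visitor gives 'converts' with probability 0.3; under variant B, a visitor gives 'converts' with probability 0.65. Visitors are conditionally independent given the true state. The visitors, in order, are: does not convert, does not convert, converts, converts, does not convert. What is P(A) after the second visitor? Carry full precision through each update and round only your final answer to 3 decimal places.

0.830

After 'does not convert': P(A) = 0.7·0.5500 / (0.7·0.5500 + 0.35·0.4500) ≈ 0.7097
After 'does not convert': P(A) = 0.7·0.7097 / (0.7·0.7097 + 0.35·0.2903) ≈ 0.8302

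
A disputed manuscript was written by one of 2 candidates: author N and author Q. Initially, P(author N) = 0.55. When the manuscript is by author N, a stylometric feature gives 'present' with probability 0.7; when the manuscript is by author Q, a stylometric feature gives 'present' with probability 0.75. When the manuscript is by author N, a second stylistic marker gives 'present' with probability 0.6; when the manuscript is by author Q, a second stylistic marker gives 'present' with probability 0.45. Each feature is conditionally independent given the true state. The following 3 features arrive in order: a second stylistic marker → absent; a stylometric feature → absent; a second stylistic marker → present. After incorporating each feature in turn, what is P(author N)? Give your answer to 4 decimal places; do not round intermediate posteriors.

After a second stylistic marker='absent': P(author N) = 0.4·0.5500 / (0.4·0.5500 + 0.55·0.4500) ≈ 0.4706
After a stylometric feature='absent': P(author N) = 0.3·0.4706 / (0.3·0.4706 + 0.25·0.5294) ≈ 0.5161
After a second stylistic marker='present': P(author N) = 0.6·0.5161 / (0.6·0.5161 + 0.45·0.4839) ≈ 0.5872

0.5872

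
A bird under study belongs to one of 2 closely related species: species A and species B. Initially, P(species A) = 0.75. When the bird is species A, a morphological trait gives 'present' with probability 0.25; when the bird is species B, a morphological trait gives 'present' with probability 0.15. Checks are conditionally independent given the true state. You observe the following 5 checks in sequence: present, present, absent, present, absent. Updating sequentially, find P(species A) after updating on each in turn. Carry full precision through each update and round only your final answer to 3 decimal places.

Apply Bayes' rule sequentially, carrying P(species A) forward.
After 'present': P(species A) = 0.25·0.7500 / (0.25·0.7500 + 0.15·0.2500) ≈ 0.8333
After 'present': P(species A) = 0.25·0.8333 / (0.25·0.8333 + 0.15·0.1667) ≈ 0.8929
After 'absent': P(species A) = 0.75·0.8929 / (0.75·0.8929 + 0.85·0.1071) ≈ 0.8803
After 'present': P(species A) = 0.25·0.8803 / (0.25·0.8803 + 0.15·0.1197) ≈ 0.9246
After 'absent': P(species A) = 0.75·0.9246 / (0.75·0.9246 + 0.85·0.0754) ≈ 0.9153

0.915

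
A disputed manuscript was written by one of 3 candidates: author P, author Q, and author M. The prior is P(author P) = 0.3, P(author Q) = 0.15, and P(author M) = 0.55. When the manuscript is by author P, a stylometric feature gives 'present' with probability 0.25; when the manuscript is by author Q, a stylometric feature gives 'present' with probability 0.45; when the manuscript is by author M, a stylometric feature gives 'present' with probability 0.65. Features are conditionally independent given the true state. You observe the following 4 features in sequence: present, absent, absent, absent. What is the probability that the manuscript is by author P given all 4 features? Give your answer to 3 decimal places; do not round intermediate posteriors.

0.544

After 'present': normaliser = 0.25·0.3000 + 0.45·0.1500 + 0.65·0.5500; P(author P) ≈ 0.1500, P(author Q) ≈ 0.1350, P(author M) ≈ 0.7150
After 'absent': normaliser = 0.75·0.1500 + 0.55·0.1350 + 0.35·0.7150; P(author P) ≈ 0.2574, P(author Q) ≈ 0.1699, P(author M) ≈ 0.5727
After 'absent': normaliser = 0.75·0.2574 + 0.55·0.1699 + 0.35·0.5727; P(author P) ≈ 0.3965, P(author Q) ≈ 0.1919, P(author M) ≈ 0.4116
After 'absent': normaliser = 0.75·0.3965 + 0.55·0.1919 + 0.35·0.4116; P(author P) ≈ 0.5437, P(author Q) ≈ 0.1930, P(author M) ≈ 0.2634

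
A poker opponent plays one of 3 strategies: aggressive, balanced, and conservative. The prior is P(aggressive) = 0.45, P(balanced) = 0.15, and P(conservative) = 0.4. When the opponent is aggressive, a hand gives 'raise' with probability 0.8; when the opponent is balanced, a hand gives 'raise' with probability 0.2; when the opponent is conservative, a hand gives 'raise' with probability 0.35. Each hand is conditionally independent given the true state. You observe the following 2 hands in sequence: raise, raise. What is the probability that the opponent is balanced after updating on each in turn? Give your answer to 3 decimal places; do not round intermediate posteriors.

0.017

After 'raise': normaliser = 0.8·0.4500 + 0.2·0.1500 + 0.35·0.4000; P(aggressive) ≈ 0.6792, P(balanced) ≈ 0.0566, P(conservative) ≈ 0.2642
After 'raise': normaliser = 0.8·0.6792 + 0.2·0.0566 + 0.35·0.2642; P(aggressive) ≈ 0.8397, P(balanced) ≈ 0.0175, P(conservative) ≈ 0.1429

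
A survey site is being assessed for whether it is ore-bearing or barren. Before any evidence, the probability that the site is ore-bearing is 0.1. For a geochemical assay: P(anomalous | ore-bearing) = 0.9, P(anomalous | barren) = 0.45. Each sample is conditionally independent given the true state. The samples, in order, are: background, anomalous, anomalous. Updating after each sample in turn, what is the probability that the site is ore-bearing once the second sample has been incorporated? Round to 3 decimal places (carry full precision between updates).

0.039

Each posterior becomes the prior for the next update.
After 'background': P(ore) = 0.1·0.1000 / (0.1·0.1000 + 0.55·0.9000) ≈ 0.0198
After 'anomalous': P(ore) = 0.9·0.0198 / (0.9·0.0198 + 0.45·0.9802) ≈ 0.0388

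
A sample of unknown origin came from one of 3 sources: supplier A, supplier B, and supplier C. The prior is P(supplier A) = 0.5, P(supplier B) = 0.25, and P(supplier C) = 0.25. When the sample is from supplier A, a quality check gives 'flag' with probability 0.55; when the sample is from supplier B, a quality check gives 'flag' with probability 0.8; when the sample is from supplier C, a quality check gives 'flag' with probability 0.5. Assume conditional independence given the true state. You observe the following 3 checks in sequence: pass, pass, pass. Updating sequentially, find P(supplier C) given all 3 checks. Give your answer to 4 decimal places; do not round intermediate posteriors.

After 'pass': normaliser = 0.45·0.5000 + 0.2·0.2500 + 0.5·0.2500; P(supplier A) ≈ 0.5625, P(supplier B) ≈ 0.1250, P(supplier C) ≈ 0.3125
After 'pass': normaliser = 0.45·0.5625 + 0.2·0.1250 + 0.5·0.3125; P(supplier A) ≈ 0.5827, P(supplier B) ≈ 0.0576, P(supplier C) ≈ 0.3597
After 'pass': normaliser = 0.45·0.5827 + 0.2·0.0576 + 0.5·0.3597; P(supplier A) ≈ 0.5781, P(supplier B) ≈ 0.0254, P(supplier C) ≈ 0.3965

0.3965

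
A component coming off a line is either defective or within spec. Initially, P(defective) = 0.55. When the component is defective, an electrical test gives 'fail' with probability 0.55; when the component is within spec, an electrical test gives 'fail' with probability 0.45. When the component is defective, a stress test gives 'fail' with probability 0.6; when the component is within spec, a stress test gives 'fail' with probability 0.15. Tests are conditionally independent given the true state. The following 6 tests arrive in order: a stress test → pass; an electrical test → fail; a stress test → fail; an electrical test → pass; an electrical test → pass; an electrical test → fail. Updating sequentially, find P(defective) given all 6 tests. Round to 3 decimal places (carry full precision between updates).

0.697

After a stress test='pass': P(defective) = 0.4·0.5500 / (0.4·0.5500 + 0.85·0.4500) ≈ 0.3651
After an electrical test='fail': P(defective) = 0.55·0.3651 / (0.55·0.3651 + 0.45·0.6349) ≈ 0.4128
After a stress test='fail': P(defective) = 0.6·0.4128 / (0.6·0.4128 + 0.15·0.5872) ≈ 0.7377
After an electrical test='pass': P(defective) = 0.45·0.7377 / (0.45·0.7377 + 0.55·0.2623) ≈ 0.6970
After an electrical test='pass': P(defective) = 0.45·0.6970 / (0.45·0.6970 + 0.55·0.3030) ≈ 0.6531
After an electrical test='fail': P(defective) = 0.55·0.6531 / (0.55·0.6531 + 0.45·0.3469) ≈ 0.6970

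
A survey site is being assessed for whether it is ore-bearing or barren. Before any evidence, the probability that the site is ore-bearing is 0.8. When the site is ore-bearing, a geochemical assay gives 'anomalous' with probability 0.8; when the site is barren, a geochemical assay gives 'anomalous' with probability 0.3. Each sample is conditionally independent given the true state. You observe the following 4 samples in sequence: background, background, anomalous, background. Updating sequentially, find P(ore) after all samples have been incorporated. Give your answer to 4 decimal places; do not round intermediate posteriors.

After 'background': P(ore) = 0.2·0.8000 / (0.2·0.8000 + 0.7·0.2000) ≈ 0.5333
After 'background': P(ore) = 0.2·0.5333 / (0.2·0.5333 + 0.7·0.4667) ≈ 0.2462
After 'anomalous': P(ore) = 0.8·0.2462 / (0.8·0.2462 + 0.3·0.7538) ≈ 0.4655
After 'background': P(ore) = 0.2·0.4655 / (0.2·0.4655 + 0.7·0.5345) ≈ 0.1992

0.1992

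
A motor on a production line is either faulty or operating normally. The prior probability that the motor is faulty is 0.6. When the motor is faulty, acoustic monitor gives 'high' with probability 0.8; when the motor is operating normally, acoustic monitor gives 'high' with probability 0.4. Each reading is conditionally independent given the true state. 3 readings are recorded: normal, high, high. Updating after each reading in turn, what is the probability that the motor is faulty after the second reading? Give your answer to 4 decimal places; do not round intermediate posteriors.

0.5000

After 'normal': P(faulty) = 0.2·0.6000 / (0.2·0.6000 + 0.6·0.4000) ≈ 0.3333
After 'high': P(faulty) = 0.8·0.3333 / (0.8·0.3333 + 0.4·0.6667) ≈ 0.5000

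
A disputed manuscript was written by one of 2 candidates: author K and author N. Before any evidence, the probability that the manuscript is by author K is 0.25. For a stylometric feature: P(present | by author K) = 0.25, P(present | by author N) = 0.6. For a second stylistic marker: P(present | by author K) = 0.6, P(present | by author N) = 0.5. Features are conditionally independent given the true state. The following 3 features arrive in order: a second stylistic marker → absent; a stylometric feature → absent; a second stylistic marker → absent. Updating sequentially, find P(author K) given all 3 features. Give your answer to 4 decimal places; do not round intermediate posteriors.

0.2857

After a second stylistic marker='absent': P(author K) = 0.4·0.2500 / (0.4·0.2500 + 0.5·0.7500) ≈ 0.2105
After a stylometric feature='absent': P(author K) = 0.75·0.2105 / (0.75·0.2105 + 0.4·0.7895) ≈ 0.3333
After a second stylistic marker='absent': P(author K) = 0.4·0.3333 / (0.4·0.3333 + 0.5·0.6667) ≈ 0.2857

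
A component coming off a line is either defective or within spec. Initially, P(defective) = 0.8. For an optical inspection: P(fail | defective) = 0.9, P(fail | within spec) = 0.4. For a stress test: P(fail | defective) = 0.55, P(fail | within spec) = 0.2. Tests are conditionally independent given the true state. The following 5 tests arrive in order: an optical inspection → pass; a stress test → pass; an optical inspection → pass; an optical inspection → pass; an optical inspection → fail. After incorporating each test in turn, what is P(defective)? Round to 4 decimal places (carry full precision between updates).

After an optical inspection='pass': P(defective) = 0.1·0.8000 / (0.1·0.8000 + 0.6·0.2000) ≈ 0.4000
After a stress test='pass': P(defective) = 0.45·0.4000 / (0.45·0.4000 + 0.8·0.6000) ≈ 0.2727
After an optical inspection='pass': P(defective) = 0.1·0.2727 / (0.1·0.2727 + 0.6·0.7273) ≈ 0.0588
After an optical inspection='pass': P(defective) = 0.1·0.0588 / (0.1·0.0588 + 0.6·0.9412) ≈ 0.0103
After an optical inspection='fail': P(defective) = 0.9·0.0103 / (0.9·0.0103 + 0.4·0.9897) ≈ 0.0229

0.0229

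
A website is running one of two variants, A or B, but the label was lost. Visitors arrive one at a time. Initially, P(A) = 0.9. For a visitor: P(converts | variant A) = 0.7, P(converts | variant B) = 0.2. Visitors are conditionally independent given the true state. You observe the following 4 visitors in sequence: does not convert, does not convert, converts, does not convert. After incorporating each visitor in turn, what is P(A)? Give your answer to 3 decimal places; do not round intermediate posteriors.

0.624

After 'does not convert': P(A) = 0.3·0.9000 / (0.3·0.9000 + 0.8·0.1000) ≈ 0.7714
After 'does not convert': P(A) = 0.3·0.7714 / (0.3·0.7714 + 0.8·0.2286) ≈ 0.5586
After 'converts': P(A) = 0.7·0.5586 / (0.7·0.5586 + 0.2·0.4414) ≈ 0.8158
After 'does not convert': P(A) = 0.3·0.8158 / (0.3·0.8158 + 0.8·0.1842) ≈ 0.6242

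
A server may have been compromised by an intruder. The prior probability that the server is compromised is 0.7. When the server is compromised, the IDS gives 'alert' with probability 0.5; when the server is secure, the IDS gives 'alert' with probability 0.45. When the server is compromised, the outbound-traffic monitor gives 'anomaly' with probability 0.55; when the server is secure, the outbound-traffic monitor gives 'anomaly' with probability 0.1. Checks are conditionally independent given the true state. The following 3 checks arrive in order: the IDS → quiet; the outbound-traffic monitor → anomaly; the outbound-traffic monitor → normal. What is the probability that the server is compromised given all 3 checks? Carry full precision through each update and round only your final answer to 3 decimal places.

0.854

After the IDS='quiet': P(compromised) = 0.5·0.7000 / (0.5·0.7000 + 0.55·0.3000) ≈ 0.6796
After the outbound-traffic monitor='anomaly': P(compromised) = 0.55·0.6796 / (0.55·0.6796 + 0.1·0.3204) ≈ 0.9211
After the outbound-traffic monitor='normal': P(compromised) = 0.45·0.9211 / (0.45·0.9211 + 0.9·0.0789) ≈ 0.8537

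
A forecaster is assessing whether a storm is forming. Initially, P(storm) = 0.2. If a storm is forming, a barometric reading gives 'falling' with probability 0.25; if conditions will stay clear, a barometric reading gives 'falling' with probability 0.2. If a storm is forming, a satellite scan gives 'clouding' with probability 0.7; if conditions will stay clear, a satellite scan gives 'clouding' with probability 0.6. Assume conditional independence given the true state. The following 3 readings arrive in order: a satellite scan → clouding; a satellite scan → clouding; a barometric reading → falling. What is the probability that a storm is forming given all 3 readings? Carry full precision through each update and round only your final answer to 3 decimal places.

0.298

Apply Bayes' rule sequentially, carrying P(storm) forward.
After a satellite scan='clouding': P(storm) = 0.7·0.2000 / (0.7·0.2000 + 0.6·0.8000) ≈ 0.2258
After a satellite scan='clouding': P(storm) = 0.7·0.2258 / (0.7·0.2258 + 0.6·0.7742) ≈ 0.2539
After a barometric reading='falling': P(storm) = 0.25·0.2539 / (0.25·0.2539 + 0.2·0.7461) ≈ 0.2984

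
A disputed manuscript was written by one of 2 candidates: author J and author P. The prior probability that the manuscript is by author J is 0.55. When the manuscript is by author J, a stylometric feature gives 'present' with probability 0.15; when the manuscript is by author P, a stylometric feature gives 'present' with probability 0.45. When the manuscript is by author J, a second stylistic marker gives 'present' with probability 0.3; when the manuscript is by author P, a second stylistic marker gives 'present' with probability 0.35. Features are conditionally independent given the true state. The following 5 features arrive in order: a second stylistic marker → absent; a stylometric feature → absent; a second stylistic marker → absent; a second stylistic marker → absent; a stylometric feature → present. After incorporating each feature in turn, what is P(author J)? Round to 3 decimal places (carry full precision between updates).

0.440

After a second stylistic marker='absent': P(author J) = 0.7·0.5500 / (0.7·0.5500 + 0.65·0.4500) ≈ 0.5683
After a stylometric feature='absent': P(author J) = 0.85·0.5683 / (0.85·0.5683 + 0.55·0.4317) ≈ 0.6704
After a second stylistic marker='absent': P(author J) = 0.7·0.6704 / (0.7·0.6704 + 0.65·0.3296) ≈ 0.6866
After a second stylistic marker='absent': P(author J) = 0.7·0.6866 / (0.7·0.6866 + 0.65·0.3134) ≈ 0.7023
After a stylometric feature='present': P(author J) = 0.15·0.7023 / (0.15·0.7023 + 0.45·0.2977) ≈ 0.4402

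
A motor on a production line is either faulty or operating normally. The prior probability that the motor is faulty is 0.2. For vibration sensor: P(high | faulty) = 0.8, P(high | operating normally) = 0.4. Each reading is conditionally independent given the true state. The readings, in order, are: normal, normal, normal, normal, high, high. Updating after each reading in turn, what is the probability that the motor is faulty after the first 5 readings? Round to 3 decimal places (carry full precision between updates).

Each posterior becomes the prior for the next update.
After 'normal': P(faulty) = 0.2·0.2000 / (0.2·0.2000 + 0.6·0.8000) ≈ 0.0769
After 'normal': P(faulty) = 0.2·0.0769 / (0.2·0.0769 + 0.6·0.9231) ≈ 0.0270
After 'normal': P(faulty) = 0.2·0.0270 / (0.2·0.0270 + 0.6·0.9730) ≈ 0.0092
After 'normal': P(faulty) = 0.2·0.0092 / (0.2·0.0092 + 0.6·0.9908) ≈ 0.0031
After 'high': P(faulty) = 0.8·0.0031 / (0.8·0.0031 + 0.4·0.9969) ≈ 0.0061

0.006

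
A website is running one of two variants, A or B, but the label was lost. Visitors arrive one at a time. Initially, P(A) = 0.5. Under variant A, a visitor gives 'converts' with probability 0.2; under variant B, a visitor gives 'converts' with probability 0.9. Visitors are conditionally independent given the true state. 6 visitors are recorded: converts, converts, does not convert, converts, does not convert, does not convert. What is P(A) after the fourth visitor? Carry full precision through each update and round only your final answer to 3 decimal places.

0.081

After 'converts': P(A) = 0.2·0.5000 / (0.2·0.5000 + 0.9·0.5000) ≈ 0.1818
After 'converts': P(A) = 0.2·0.1818 / (0.2·0.1818 + 0.9·0.8182) ≈ 0.0471
After 'does not convert': P(A) = 0.8·0.0471 / (0.8·0.0471 + 0.1·0.9529) ≈ 0.2832
After 'converts': P(A) = 0.2·0.2832 / (0.2·0.2832 + 0.9·0.7168) ≈ 0.0807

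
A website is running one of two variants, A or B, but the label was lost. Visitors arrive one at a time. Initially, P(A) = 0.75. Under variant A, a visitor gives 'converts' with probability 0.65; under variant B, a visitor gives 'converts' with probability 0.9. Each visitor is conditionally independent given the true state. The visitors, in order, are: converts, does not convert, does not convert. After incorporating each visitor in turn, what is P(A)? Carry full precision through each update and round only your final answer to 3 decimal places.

0.964

After 'converts': P(A) = 0.65·0.7500 / (0.65·0.7500 + 0.9·0.2500) ≈ 0.6842
After 'does not convert': P(A) = 0.35·0.6842 / (0.35·0.6842 + 0.1·0.3158) ≈ 0.8835
After 'does not convert': P(A) = 0.35·0.8835 / (0.35·0.8835 + 0.1·0.1165) ≈ 0.9637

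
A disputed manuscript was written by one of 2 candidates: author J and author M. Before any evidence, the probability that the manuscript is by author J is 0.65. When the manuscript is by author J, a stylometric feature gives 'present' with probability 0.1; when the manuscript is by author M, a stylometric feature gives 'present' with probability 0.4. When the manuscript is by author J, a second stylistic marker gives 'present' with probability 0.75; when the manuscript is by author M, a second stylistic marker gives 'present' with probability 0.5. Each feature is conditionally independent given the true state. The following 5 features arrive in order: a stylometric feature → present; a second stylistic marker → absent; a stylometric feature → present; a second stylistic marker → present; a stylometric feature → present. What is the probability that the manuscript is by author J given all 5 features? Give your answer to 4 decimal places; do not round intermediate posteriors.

After a stylometric feature='present': P(author J) = 0.1·0.6500 / (0.1·0.6500 + 0.4·0.3500) ≈ 0.3171
After a second stylistic marker='absent': P(author J) = 0.25·0.3171 / (0.25·0.3171 + 0.5·0.6829) ≈ 0.1884
After a stylometric feature='present': P(author J) = 0.1·0.1884 / (0.1·0.1884 + 0.4·0.8116) ≈ 0.0549
After a second stylistic marker='present': P(author J) = 0.75·0.0549 / (0.75·0.0549 + 0.5·0.9451) ≈ 0.0801
After a stylometric feature='present': P(author J) = 0.1·0.0801 / (0.1·0.0801 + 0.4·0.9199) ≈ 0.0213

0.0213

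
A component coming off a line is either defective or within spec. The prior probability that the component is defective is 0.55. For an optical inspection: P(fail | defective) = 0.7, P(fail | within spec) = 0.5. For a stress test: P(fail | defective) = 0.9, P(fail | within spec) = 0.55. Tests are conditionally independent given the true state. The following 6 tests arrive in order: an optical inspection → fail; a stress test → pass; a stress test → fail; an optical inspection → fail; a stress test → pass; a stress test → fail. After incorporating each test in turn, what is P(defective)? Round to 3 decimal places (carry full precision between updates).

Each posterior becomes the prior for the next update.
After an optical inspection='fail': P(defective) = 0.7·0.5500 / (0.7·0.5500 + 0.5·0.4500) ≈ 0.6311
After a stress test='pass': P(defective) = 0.1·0.6311 / (0.1·0.6311 + 0.45·0.3689) ≈ 0.2755
After a stress test='fail': P(defective) = 0.9·0.2755 / (0.9·0.2755 + 0.55·0.7245) ≈ 0.3836
After an optical inspection='fail': P(defective) = 0.7·0.3836 / (0.7·0.3836 + 0.5·0.6164) ≈ 0.4656
After a stress test='pass': P(defective) = 0.1·0.4656 / (0.1·0.4656 + 0.45·0.5344) ≈ 0.1622
After a stress test='fail': P(defective) = 0.9·0.1622 / (0.9·0.1622 + 0.55·0.8378) ≈ 0.2406

0.241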